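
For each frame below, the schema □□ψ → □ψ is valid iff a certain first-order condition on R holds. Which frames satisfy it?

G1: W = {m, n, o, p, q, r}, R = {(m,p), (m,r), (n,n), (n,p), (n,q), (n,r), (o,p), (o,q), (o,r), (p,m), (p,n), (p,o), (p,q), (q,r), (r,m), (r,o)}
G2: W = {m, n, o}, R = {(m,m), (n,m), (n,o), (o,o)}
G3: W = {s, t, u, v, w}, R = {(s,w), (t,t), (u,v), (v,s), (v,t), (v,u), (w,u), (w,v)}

This is the axiom for density; its first-order frame correspondent is ∀x ∀y (Rxy → ∃z (Rxz ∧ Rzy)).
G1: fails — Rop but no z with Roz and Rzp.
G2: ✓.
G3: fails — Ruv but no z with Ruz and Rzv.
Valid on: G2.

G2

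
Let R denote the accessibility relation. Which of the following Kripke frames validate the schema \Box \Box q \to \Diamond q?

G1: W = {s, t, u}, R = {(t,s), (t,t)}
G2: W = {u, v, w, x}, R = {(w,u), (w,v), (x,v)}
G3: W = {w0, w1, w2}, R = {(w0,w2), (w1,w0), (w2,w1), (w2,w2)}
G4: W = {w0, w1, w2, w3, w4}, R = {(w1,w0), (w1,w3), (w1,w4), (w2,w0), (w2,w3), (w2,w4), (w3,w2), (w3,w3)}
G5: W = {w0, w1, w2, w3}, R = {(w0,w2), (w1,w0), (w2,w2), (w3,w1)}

This is the axiom for a generalized confluence (Geach) condition; its first-order frame correspondent is \forall x \exists w (x R^2 w \wedge xRw).
G1: fails — at s but no w with sR²w and sRw.
G2: fails — at u but no t with uR²t and uRt.
G3: fails — at w1 but no w with w1R²w and w1Rw.
G4: fails — at w0 but no w with w0R²w and w0Rw.
G5: fails — at w1 but no w with w1R²w and w1Rw.
Valid on no frame.

none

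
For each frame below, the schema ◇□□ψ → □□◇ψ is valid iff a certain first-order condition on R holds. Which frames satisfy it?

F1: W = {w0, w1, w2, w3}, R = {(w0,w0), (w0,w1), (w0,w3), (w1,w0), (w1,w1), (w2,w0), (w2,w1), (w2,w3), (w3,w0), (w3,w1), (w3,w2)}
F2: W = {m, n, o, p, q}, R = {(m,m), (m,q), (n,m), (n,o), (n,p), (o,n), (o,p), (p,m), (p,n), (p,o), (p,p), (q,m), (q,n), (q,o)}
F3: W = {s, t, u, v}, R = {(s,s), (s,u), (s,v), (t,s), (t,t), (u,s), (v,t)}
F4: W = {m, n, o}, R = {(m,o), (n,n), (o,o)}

F1, F2, F4

The schema corresponds to a generalized confluence (Geach) condition: ∀x ∀y ∀z ((xRy ∧ xR²z) → ∃w (yR²w ∧ zRw)).
F1: ✓.
F2: ✓.
F3: fails — sRu, sR²v but no w with uR²w and vRw.
F4: ✓.
Valid on: F1, F2, F4.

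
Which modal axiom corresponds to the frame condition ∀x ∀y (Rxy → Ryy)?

□(□s → s)

A defining formula is □(□s → s) (the T□ axiom).
Suppose □(□s→s) is valid. Take Rxy and set V(s)={w : Ryw}. Then at y, □s holds; since □(□s→s) at x, □s→s at y, so s at y, i.e. Ryy.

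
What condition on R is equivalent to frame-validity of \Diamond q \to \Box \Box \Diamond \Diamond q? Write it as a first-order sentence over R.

This is a Sahlqvist (Geach-type) schema ◇^1□^0q → □^2◇^2q.
First-order correspondent: \forall x \forall y \forall z ((xRy \wedge x R^2 z) \to \exists w (y = w \wedge z R^2 w)).

\forall x \forall y \forall z ((xRy \wedge x R^2 z) \to \exists w (y = w \wedge z R^2 w))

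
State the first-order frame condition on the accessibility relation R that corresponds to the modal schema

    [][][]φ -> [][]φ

forall x forall z (x R^2 z -> exists w (x R^3 w & z = w))

This is a Sahlqvist (Geach-type) schema ◇^0□^3φ → □^2◇^0φ.
First-order correspondent: forall x forall z (x R^2 z -> exists w (x R^3 w & z = w)).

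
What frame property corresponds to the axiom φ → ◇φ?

This is frame-equivalent to □φ → φ (substitute ¬φ for φ and contrapose).
Suppose □φ→φ is valid. At any x set V(φ)={w : Rxw}. Then □φ holds at x, so φ holds at x, i.e. Rxx.
The converse is a direct semantic check.
Frame condition: ∀x Rxx.

reflexivity: ∀x Rxx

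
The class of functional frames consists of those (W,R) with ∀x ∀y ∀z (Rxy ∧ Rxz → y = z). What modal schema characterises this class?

◇p → □p

A defining formula is ◇p → □p (the CD axiom).
Suppose ◇p→□p is valid. Take Rxy, Rxz and set V(p)={y}. Then ◇p at x, so □p at x, so p at z, i.e. z=y.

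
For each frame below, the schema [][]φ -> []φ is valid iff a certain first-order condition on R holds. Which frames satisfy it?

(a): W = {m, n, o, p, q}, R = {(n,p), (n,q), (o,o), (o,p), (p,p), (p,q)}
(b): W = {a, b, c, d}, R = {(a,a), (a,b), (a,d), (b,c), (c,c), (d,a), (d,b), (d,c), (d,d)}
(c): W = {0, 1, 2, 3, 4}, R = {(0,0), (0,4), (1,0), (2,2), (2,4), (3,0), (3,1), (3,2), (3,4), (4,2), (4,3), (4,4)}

Frame correspondent (Sahlqvist): forall x forall y (Rxy -> exists z (Rxz & Rzy)) — i.e. density.
(a): holds.
(b): holds.
(c): fails — R31 but no z with R3z and Rz1.
Valid on: (a), (b).

(a), (b)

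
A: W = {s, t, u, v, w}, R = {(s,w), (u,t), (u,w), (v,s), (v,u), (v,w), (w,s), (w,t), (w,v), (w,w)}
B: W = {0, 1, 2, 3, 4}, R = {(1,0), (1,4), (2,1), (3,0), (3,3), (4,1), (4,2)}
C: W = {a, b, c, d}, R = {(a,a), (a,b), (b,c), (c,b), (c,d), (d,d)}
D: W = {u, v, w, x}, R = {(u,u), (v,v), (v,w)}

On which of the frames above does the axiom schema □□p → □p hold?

D

This is the axiom for density; its first-order frame correspondent is ∀x ∀y (Rxy → ∃z (Rxz ∧ Rzy)).
A: fails — Rvu but no z with Rvz and Rzu.
B: fails — R10 but no z with R1z and Rz0.
C: fails — Rbc but no z with Rbz and Rzc.
D: holds.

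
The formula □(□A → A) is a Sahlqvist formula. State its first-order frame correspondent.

Shift-reflexivity

This schema is the T□ axiom.
Its frame correspondent is shift-reflexivity — ∀x ∀y (Rxy → Ryy).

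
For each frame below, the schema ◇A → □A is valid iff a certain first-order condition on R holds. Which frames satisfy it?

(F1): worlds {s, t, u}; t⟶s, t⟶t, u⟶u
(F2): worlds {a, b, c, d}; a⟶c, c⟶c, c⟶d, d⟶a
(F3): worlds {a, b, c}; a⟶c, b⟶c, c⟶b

(F3)

Frame correspondent (Sahlqvist): ∀x ∀y ∀z (Rxy ∧ Rxz → y = z) — i.e. partial functionality.
(F1): fails — t sees both s and t.
(F2): fails — c sees both c and d.
(F3): satisfies the condition.
Valid on: (F3).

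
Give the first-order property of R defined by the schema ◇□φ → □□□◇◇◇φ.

∀x ∀y ∀z ((xRy ∧ xR³z) → ∃w (yRw ∧ zR³w))

This is a Sahlqvist (Geach-type) schema ◇^1□^1φ → □^3◇^3φ.
Minimal-valuation argument: fix x; take any y with xR^1y and any z with xR^3z. Set V(φ) to the set of worlds R-reachable from y in exactly 1 step. Then □^1φ holds at y, so the antecedent holds at x; validity forces ◇^3φ at z, giving a w with zR^3w and yR^1w.
First-order correspondent: ∀x ∀y ∀z ((xRy ∧ xR³z) → ∃w (yRw ∧ zR³w)).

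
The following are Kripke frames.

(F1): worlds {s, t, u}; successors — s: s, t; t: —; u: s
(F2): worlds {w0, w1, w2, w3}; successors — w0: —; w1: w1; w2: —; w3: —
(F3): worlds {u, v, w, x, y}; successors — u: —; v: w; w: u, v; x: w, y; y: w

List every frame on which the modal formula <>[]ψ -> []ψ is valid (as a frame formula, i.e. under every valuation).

(F2)

Frame correspondent (Sahlqvist): forall x forall y forall z (Rxy & Rxz -> Ryz) — i.e. the Euclidean property.
(F1): fails — Rst and Rss but not Rts.
(F2): satisfies the condition.
(F3): fails — Rvw and Rvw but not Rww.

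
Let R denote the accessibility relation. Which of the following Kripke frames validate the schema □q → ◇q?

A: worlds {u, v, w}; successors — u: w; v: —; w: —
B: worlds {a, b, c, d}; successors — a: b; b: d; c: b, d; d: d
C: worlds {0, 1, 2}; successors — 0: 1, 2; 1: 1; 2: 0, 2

Frame correspondent (Sahlqvist): ∀x ∃y Rxy — i.e. seriality.
A: fails — world v has no successor.
B: condition met.
C: condition met.
Valid on: B, C.

B, C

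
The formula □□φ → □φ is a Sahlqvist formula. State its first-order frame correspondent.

Density

Suppose □□φ→□φ is valid. Take Rxy and set V(φ)={w : xR²w}. Then □□φ at x, so □φ at x, so φ at y, i.e. ∃z(Rxz∧Rzy).
Conversely, on a frame with density the schema holds at every world under every valuation.
Frame condition: ∀x ∀y (Rxy → ∃z (Rxz ∧ Rzy)).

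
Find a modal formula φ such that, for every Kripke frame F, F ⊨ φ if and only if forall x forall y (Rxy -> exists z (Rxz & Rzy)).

The condition is density. The C4 schema □□ψ → □ψ defines it.
Suppose □□ψ→□ψ is valid. Take Rxy and set V(ψ)={w : xR²w}. Then □□ψ at x, so □ψ at x, so ψ at y, i.e. ∃z(Rxz∧Rzy).

□□ψ → □ψ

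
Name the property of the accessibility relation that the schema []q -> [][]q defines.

Transitivity

This schema is the 4 axiom.
It corresponds to transitivity: forall x forall y forall z (Rxy & Ryz -> Rxz).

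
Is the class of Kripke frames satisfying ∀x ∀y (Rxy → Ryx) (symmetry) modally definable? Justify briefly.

Yes, by p → □◇p

The condition is symmetry. A defining modal formula is p → □◇p.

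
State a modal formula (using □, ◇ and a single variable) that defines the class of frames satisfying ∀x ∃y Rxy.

The condition is seriality. The D schema □s → ◇s defines it.
Suppose □s→◇s is valid. At any x set V(s)=W. Then □s at x, so ◇s at x, so x has a successor.

□s → ◇s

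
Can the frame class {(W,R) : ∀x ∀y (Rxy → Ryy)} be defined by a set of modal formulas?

Yes: it is shift-reflexivity, defined by the T□ schema □(□p → p).

Yes — defined by □(□p → p)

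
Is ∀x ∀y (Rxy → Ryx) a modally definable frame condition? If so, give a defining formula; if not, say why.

Yes: it is symmetry, defined by the B schema q → □◇q.

Yes — defined by q → □◇q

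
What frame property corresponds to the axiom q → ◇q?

Replacing q by ¬q and contraposing gives the equivalent schema □q → q.
Suppose □q→q is valid. At any x set V(q)={w : Rxw}. Then □q holds at x, so q holds at x, i.e. Rxx.
Conversely, on a frame with reflexivity the schema holds at every world under every valuation.
So the correspondent is reflexivity.

reflexivity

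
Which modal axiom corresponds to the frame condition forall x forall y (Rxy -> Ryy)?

□(□s → s)

The condition is shift-reflexivity. The T□ schema □(□s → s) defines it.
Suppose □(□s→s) is valid. Take Rxy and set V(s)={w : Ryw}. Then at y, □s holds; since □(□s→s) at x, □s→s at y, so s at y, i.e. Ryy.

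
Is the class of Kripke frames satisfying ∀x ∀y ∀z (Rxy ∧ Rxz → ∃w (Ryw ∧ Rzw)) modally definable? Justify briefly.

The condition is convergence. A defining modal formula is ◇□r → □◇r.
Suppose ◇□r→□◇r is valid. Take Rxy, Rxz and set V(r)={w : Ryw}. Then □r at y so ◇□r at x, so □◇r at x, so ◇r at z, giving w with Rzw and Ryw.

Yes — defined by ◇□r → □◇r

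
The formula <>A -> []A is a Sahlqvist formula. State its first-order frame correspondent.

Suppose ◇A→□A is valid. Take Rxy, Rxz and set V(A)={y}. Then ◇A at x, so □A at x, so A at z, i.e. z=y.

partial functionality: forall x forall y forall z (Rxy & Rxz -> y = z)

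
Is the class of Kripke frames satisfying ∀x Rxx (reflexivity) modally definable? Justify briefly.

Yes, by □q → q

The condition is reflexivity. A defining modal formula is □q → q.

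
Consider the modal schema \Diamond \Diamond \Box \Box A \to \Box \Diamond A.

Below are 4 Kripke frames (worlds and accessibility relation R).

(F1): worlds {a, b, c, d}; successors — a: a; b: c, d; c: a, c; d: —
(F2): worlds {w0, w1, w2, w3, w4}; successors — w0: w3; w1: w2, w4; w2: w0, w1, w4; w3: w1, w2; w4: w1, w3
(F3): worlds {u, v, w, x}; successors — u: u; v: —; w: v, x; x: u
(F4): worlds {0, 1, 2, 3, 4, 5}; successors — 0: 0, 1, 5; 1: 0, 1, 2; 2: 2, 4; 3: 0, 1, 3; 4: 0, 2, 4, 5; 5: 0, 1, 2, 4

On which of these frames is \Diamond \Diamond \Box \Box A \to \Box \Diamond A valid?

(F4)

This is the axiom for a generalized confluence (Geach) condition; its first-order frame correspondent is \forall x \forall y \forall z ((x R^2 y \wedge xRz) \to \exists w (y R^2 w \wedge zRw)).
(F1): fails — bR²a, bRd but no w with aR²w and dRw.
(F2): fails — w2R²w3, w2Rw0 but no w with w3R²w and w0Rw.
(F3): fails — wR²u, wRv but no t with uR²t and vRt.
(F4): condition met.
Valid on: (F4).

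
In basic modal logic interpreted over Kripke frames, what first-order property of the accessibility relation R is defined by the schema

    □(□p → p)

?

Suppose □(□p→p) is valid. Take Rxy and set V(p)={w : Ryw}. Then at y, □p holds; since □(□p→p) at x, □p→p at y, so p at y, i.e. Ryy.

shift-reflexivity: ∀x ∀y (Rxy → Ryy)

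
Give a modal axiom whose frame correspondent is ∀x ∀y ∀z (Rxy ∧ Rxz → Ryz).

◇s → □◇s

The condition is the Euclidean property. The 5 schema ◇s → □◇s defines it.
Suppose ◇s→□◇s is valid. Take Rxy, Rxz and set V(s)={y}. Then ◇s at x, so □◇s at x, so ◇s at z, so some w with Rzw has s; w=y, i.e. Rzy. By symmetry of the argument, Ryz.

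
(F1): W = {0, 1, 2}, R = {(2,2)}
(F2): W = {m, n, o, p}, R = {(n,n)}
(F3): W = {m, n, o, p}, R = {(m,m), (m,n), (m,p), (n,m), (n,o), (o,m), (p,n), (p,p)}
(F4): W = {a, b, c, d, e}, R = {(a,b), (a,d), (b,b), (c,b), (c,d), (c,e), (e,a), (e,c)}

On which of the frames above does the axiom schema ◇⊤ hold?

(F3)

This is the axiom for seriality; its first-order frame correspondent is ∀x ∃y Rxy.
(F1): fails — world 0 has no successor.
(F2): fails — world m has no successor.
(F3): holds.
(F4): fails — world d has no successor.
Valid on: (F3).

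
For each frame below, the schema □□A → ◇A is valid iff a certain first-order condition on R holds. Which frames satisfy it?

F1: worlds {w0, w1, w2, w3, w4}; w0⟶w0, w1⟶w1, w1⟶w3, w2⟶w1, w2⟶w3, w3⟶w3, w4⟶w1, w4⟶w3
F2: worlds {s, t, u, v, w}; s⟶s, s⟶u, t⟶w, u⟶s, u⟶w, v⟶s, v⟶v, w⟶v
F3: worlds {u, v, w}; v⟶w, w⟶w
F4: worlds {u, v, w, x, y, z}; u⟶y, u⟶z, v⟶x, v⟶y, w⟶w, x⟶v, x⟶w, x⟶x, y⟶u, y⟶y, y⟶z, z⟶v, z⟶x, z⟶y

This is the axiom for a generalized confluence (Geach) condition; its first-order frame correspondent is ∀x ∃w (xR²w ∧ xRw).
F1: holds.
F2: fails — at t but no w* with tR²w* and tRw*.
F3: fails — at u but no t with uR²t and uRt.
F4: holds.

F1, F4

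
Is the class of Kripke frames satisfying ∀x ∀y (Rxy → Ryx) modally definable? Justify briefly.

Definable; p → □◇p defines it

This is a Sahlqvist condition; the B axiom p → □◇p defines it.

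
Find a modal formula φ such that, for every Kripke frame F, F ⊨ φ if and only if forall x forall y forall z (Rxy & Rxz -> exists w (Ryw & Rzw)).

◇□ψ → □◇ψ

This is convergence; the standard corresponding axiom is .2: ◇□ψ → □◇ψ.
Suppose ◇□ψ→□◇ψ is valid. Take Rxy, Rxz and set V(ψ)={w : Ryw}. Then □ψ at y so ◇□ψ at x, so □◇ψ at x, so ◇ψ at z, giving w with Rzw and Ryw.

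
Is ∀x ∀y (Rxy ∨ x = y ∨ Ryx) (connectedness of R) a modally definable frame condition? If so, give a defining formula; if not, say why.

No — not modally definable

Modal frame validity is preserved under disjoint unions.
Take 3 disjoint single-world reflexive frames: each is trivially connected, but their disjoint union has 3 worlds with no edge between distinct components, so it is not connected.
Hence connectedness of R is not modally definable.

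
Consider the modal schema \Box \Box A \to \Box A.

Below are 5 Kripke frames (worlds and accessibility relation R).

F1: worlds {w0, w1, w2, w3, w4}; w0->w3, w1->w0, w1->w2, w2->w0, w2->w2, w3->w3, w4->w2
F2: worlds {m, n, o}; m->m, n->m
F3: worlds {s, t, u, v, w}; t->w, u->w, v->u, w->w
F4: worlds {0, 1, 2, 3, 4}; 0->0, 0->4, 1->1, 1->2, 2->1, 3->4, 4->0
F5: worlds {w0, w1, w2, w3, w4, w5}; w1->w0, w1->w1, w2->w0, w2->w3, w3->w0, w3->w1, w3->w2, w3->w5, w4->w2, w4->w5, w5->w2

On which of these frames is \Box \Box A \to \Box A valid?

This is the axiom for density; its first-order frame correspondent is \forall x \forall y (Rxy \to \exists z (Rxz \wedge Rzy)).
F1: condition met.
F2: condition met.
F3: fails — Rvu but no z with Rvz and Rzu.
F4: fails — R34 but no z with R3z and Rz4.
F5: fails — Rw3w5 but no z with Rw3z and Rzw5.
Valid on: F1, F2.

F1, F2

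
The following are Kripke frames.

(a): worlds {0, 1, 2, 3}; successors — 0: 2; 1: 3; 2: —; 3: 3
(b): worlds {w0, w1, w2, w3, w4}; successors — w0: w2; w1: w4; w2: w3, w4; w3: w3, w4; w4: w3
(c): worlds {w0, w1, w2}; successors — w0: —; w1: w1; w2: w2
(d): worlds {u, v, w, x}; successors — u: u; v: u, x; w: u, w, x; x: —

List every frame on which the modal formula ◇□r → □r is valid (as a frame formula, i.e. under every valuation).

(c)

The schema corresponds to the Euclidean property: ∀x ∀y ∀z (Rxy ∧ Rxz → Ryz).
(a): fails — R02 and R02 but not R22.
(b): fails — Rw0w2 and Rw0w2 but not Rw2w2.
(c): satisfies the condition.
(d): fails — Rvu and Rvx but not Rux.
Valid on: (c).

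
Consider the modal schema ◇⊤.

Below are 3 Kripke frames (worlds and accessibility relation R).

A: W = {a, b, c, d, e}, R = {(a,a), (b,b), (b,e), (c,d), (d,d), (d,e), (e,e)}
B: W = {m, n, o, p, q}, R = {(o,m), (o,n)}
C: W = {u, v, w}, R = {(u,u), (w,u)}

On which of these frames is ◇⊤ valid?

This is the axiom for seriality; its first-order frame correspondent is ∀x ∃y Rxy.
A: satisfies the condition.
B: fails — world m has no successor.
C: fails — world v has no successor.

A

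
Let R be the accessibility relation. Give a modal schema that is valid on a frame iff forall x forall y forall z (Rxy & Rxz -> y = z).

The condition is partial functionality. The CD schema ◇ψ → □ψ defines it.
Suppose ◇ψ→□ψ is valid. Take Rxy, Rxz and set V(ψ)={y}. Then ◇ψ at x, so □ψ at x, so ψ at z, i.e. z=y.

◇ψ → □ψ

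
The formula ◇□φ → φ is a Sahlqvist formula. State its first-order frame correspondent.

This is frame-equivalent to φ → □◇φ (substitute ¬φ for φ and contrapose).
Suppose φ→□◇φ is valid. Take Rxy and set V(φ)={x}. Then φ at x, so □◇φ at x, so ◇φ at y, so some z with Ryz has φ; z=x, i.e. Ryx.
Conversely, on a frame with symmetry the schema holds at every world under every valuation.
So the correspondent is symmetry.

symmetry: ∀x ∀y (Rxy → Ryx)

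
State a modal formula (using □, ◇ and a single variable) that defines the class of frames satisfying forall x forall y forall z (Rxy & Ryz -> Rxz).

This is transitivity; the standard corresponding axiom is 4: □s → □□s.
Suppose □s→□□s is valid. Take Rxy, Ryz and set V(s)={w : Rxw}. Then □s at x, so □□s at x, so □s at y, so s at z, i.e. Rxz.

□s → □□s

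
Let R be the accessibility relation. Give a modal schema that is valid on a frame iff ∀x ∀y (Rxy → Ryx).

q → □◇q

The condition is symmetry. The B schema q → □◇q defines it.
Suppose q→□◇q is valid. Take Rxy and set V(q)={x}. Then q at x, so □◇q at x, so ◇q at y, so some z with Ryz has q; z=x, i.e. Ryx.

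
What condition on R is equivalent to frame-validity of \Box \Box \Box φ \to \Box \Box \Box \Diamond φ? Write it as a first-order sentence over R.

\forall x \forall z (x R^3 z \to \exists w (x R^3 w \wedge zRw))

This is a Sahlqvist (Geach-type) schema ◇^0□^3φ → □^3◇^1φ.
Minimal-valuation argument: fix x; take any y with xR^0y and any z with xR^3z. Set V(φ) to the set of worlds R-reachable from y in exactly 3 steps. Then □^3φ holds at y, so the antecedent holds at x; validity forces ◇^1φ at z, giving a w with zR^1w and yR^3w.
First-order correspondent: \forall x \forall z (x R^3 z \to \exists w (x R^3 w \wedge zRw)).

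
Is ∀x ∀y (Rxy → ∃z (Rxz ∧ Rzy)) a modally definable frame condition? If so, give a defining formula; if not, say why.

Yes — defined by □□q → □q

The condition is density. A defining modal formula is □□q → □q.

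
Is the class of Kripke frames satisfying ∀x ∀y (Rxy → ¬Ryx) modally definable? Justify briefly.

No

Any modally definable frame class is closed under surjective bounded morphisms.
The 5-cycle (worlds w0,w1,w2,w3,w4 with w0→w1→w2→w3→w4→w0) is asymmetric. Mapping every world to a single reflexive point • is a surjective bounded morphism, and the reflexive point is not asymmetric (R•• but asymmetry requires ¬R••).
Hence asymmetry is not modally definable.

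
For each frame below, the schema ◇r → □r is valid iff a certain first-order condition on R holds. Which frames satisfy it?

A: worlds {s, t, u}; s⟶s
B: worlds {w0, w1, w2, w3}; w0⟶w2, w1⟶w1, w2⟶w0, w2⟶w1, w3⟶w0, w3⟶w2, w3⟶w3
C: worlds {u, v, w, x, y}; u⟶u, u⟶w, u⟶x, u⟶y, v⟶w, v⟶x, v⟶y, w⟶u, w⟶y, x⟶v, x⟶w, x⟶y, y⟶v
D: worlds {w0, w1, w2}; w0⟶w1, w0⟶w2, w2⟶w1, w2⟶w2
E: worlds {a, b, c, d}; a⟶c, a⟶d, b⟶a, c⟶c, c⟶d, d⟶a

A

This is the axiom for partial functionality; its first-order frame correspondent is ∀x ∀y ∀z (Rxy ∧ Rxz → y = z).
A: holds.
B: fails — w2 sees both w0 and w1.
C: fails — u sees both u and w.
D: fails — w0 sees both w1 and w2.
E: fails — a sees both c and d.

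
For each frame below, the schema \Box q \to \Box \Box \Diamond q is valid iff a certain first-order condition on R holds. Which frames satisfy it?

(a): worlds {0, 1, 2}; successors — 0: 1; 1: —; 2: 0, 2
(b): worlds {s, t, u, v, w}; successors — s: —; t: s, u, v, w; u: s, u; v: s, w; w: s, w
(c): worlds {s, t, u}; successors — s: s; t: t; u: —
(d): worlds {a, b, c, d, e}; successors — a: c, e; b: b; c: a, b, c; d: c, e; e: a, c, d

(c)

This is the axiom for a generalized confluence (Geach) condition; its first-order frame correspondent is \forall x \forall z (x R^2 z \to \exists w (xRw \wedge zRw)).
(a): fails — 2R²0 but no w with 2Rw and 0Rw.
(b): fails — tR²s but no w* with tRw* and sRw*.
(c): ✓.
(d): fails — aR²b but no w with aRw and bRw.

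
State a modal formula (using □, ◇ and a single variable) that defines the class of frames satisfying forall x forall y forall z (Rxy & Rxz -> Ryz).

◇ψ → □◇ψ

This is the Euclidean property; the standard corresponding axiom is 5: ◇ψ → □◇ψ.
Suppose ◇ψ→□◇ψ is valid. Take Rxy, Rxz and set V(ψ)={y}. Then ◇ψ at x, so □◇ψ at x, so ◇ψ at z, so some w with Rzw has ψ; w=y, i.e. Rzy. By symmetry of the argument, Ryz.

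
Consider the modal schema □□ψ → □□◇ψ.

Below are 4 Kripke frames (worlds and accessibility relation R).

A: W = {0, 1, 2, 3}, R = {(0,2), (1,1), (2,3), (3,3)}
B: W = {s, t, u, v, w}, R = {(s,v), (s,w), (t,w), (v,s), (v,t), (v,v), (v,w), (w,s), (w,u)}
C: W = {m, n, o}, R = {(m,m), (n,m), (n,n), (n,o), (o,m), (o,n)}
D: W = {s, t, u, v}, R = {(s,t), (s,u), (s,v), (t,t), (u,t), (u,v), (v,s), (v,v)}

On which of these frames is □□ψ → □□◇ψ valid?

This is the axiom for a generalized confluence (Geach) condition; its first-order frame correspondent is ∀x ∀z (xR²z → ∃w (xR²w ∧ zRw)).
A: condition met.
B: fails — sR²u but no w* with sR²w* and uRw*.
C: condition met.
D: condition met.

A, C, D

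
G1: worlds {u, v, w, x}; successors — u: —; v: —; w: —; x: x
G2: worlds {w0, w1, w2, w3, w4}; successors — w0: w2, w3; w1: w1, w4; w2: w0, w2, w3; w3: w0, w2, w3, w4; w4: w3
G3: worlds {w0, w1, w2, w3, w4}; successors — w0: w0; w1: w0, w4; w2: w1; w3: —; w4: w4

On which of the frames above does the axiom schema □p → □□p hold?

G1

This is the axiom for transitivity; its first-order frame correspondent is ∀x ∀y ∀z (Rxy ∧ Ryz → Rxz).
G1: condition met.
G2: fails — Rw0w2 and Rw2w0 but not Rw0w0.
G3: fails — Rw2w1 and Rw1w0 but not Rw2w0.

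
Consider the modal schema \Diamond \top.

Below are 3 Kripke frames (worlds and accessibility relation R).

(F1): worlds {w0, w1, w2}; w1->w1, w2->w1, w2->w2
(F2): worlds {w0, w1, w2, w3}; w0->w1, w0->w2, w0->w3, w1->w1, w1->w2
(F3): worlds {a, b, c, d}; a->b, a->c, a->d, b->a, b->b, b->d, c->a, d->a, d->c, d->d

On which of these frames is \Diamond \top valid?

This is the axiom for seriality; its first-order frame correspondent is \forall x \exists y Rxy.
(F1): fails — world w0 has no successor.
(F2): fails — world w2 has no successor.
(F3): condition met.
Valid on: (F3).

(F3)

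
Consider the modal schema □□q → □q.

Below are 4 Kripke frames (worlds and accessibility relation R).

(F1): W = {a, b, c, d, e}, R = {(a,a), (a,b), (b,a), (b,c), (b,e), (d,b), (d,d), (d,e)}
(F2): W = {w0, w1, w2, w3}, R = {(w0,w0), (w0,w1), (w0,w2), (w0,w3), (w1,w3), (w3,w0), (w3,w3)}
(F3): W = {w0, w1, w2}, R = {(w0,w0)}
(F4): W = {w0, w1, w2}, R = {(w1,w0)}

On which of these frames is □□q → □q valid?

(F2), (F3)

This is the axiom for density; its first-order frame correspondent is ∀x ∀y (Rxy → ∃z (Rxz ∧ Rzy)).
(F1): fails — Rbc but no z with Rbz and Rzc.
(F2): condition met.
(F3): condition met.
(F4): fails — Rw1w0 but no z with Rw1z and Rzw0.
Valid on: (F2), (F3).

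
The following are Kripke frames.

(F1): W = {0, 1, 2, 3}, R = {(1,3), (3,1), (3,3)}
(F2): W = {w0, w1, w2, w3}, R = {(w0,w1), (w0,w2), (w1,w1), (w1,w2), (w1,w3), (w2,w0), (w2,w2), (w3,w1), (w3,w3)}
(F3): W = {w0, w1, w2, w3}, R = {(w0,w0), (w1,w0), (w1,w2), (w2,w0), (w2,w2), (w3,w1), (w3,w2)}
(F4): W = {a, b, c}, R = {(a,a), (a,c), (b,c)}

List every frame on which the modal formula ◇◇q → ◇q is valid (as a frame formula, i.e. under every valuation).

(F4)

Frame correspondent (Sahlqvist): ∀x ∀y ∀z (Rxy ∧ Ryz → Rxz) — i.e. transitivity.
(F1): fails — R13 and R31 but not R11.
(F2): fails — Rw1w2 and Rw2w0 but not Rw1w0.
(F3): fails — Rw3w1 and Rw1w0 but not Rw3w0.
(F4): holds.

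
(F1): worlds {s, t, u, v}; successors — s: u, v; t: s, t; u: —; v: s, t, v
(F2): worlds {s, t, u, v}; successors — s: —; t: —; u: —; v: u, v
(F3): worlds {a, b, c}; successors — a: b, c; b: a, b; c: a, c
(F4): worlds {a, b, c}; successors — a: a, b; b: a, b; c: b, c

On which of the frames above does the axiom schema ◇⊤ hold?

(F3), (F4)

The schema corresponds to seriality: ∀x ∃y Rxy.
(F1): fails — world u has no successor.
(F2): fails — world s has no successor.
(F3): holds.
(F4): holds.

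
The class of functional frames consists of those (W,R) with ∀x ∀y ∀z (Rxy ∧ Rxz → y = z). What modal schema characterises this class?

The condition is partial functionality. The CD schema ◇r → □r defines it.

◇r → □r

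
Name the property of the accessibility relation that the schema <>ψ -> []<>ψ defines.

the Euclidean property

Suppose ◇ψ→□◇ψ is valid. Take Rxy, Rxz and set V(ψ)={y}. Then ◇ψ at x, so □◇ψ at x, so ◇ψ at z, so some w with Rzw has ψ; w=y, i.e. Rzy. By symmetry of the argument, Ryz.
Conversely, on a frame with the Euclidean property the schema holds at every world under every valuation.
So the correspondent is the Euclidean property.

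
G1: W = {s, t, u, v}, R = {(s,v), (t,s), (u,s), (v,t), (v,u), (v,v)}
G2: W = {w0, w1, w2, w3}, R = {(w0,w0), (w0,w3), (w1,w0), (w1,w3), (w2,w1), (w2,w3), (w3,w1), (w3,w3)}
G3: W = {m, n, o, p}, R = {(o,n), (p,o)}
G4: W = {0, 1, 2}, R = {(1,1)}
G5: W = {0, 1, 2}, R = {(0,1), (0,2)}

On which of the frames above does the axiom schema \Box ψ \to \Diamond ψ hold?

Frame correspondent (Sahlqvist): \forall x \exists y Rxy — i.e. seriality.
G1: holds.
G2: holds.
G3: fails — world m has no successor.
G4: fails — world 0 has no successor.
G5: fails — world 1 has no successor.
Valid on: G1, G2.

G1, G2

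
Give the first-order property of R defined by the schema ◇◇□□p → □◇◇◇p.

This is a Sahlqvist (Geach-type) schema ◇^2□^2p → □^1◇^3p.
Minimal-valuation argument: fix x; take any y with xR^2y and any z with xR^1z. Set V(p) to the set of worlds R-reachable from y in exactly 2 steps. Then □^2p holds at y, so the antecedent holds at x; validity forces ◇^3p at z, giving a w with zR^3w and yR^2w.
First-order correspondent: ∀x ∀y ∀z ((xR²y ∧ xRz) → ∃w (yR²w ∧ zR³w)).

∀x ∀y ∀z ((xR²y ∧ xRz) → ∃w (yR²w ∧ zR³w))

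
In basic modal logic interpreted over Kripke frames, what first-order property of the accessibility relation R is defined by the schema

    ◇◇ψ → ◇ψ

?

Equivalently (dual form): □ψ → □□ψ.
Suppose □ψ→□□ψ is valid. Take Rxy, Ryz and set V(ψ)={w : Rxw}. Then □ψ at x, so □□ψ at x, so □ψ at y, so ψ at z, i.e. Rxz.

transitivity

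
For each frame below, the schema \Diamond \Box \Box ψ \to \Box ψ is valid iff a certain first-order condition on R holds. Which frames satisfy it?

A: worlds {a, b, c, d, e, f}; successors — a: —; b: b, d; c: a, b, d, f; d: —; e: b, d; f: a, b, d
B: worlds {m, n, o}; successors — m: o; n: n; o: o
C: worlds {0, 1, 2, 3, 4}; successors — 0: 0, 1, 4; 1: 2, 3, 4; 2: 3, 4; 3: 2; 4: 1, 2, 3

B

This is the axiom for a generalized confluence (Geach) condition; its first-order frame correspondent is \forall x \forall y \forall z ((xRy \wedge xRz) \to \exists w (y R^2 w \wedge z = w)).
A: fails — bRd, bRb but no w with dR²w and b=w.
B: ✓.
C: fails — 0R1, 0R0 but no w with 1R²w and 0=w.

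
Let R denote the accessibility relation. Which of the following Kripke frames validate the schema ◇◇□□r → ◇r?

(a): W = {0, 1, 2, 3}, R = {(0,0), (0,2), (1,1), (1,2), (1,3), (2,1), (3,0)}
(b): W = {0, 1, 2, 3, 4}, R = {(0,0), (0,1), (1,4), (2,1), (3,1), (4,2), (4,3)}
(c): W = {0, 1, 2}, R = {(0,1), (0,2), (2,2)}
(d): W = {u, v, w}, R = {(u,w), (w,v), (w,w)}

The schema corresponds to a generalized confluence (Geach) condition: ∀x ∀y (xR²y → ∃w (yR²w ∧ xRw)).
(a): fails — 2R²3 but no w with 3R²w and 2Rw.
(b): fails — 0R²1 but no w with 1R²w and 0Rw.
(c): condition met.
(d): fails — uR²v but no t with vR²t and uRt.

(c)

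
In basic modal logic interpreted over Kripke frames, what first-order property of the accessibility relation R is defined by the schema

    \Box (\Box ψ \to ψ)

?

Suppose □(□ψ→ψ) is valid. Take Rxy and set V(ψ)={w : Ryw}. Then at y, □ψ holds; since □(□ψ→ψ) at x, □ψ→ψ at y, so ψ at y, i.e. Ryy.

Shift-reflexivity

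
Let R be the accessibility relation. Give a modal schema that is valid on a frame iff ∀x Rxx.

□ψ → ψ

A defining formula is □ψ → ψ (the T axiom).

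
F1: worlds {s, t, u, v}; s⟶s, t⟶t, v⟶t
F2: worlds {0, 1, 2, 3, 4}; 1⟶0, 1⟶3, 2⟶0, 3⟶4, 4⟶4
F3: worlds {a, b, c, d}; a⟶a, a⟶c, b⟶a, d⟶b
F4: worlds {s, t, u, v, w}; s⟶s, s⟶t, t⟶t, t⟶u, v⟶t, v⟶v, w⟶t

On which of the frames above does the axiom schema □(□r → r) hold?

This is the axiom for shift-reflexivity; its first-order frame correspondent is ∀x ∀y (Rxy → Ryy).
F1: holds.
F2: fails — R10 but not R00.
F3: fails — Rac but not Rcc.
F4: fails — Rtu but not Ruu.
Valid on: F1.

F1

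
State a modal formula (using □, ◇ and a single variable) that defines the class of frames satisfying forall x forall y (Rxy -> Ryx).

A defining formula is s → □◇s (the B axiom).
Suppose s→□◇s is valid. Take Rxy and set V(s)={x}. Then s at x, so □◇s at x, so ◇s at y, so some z with Ryz has s; z=x, i.e. Ryx.

s → □◇s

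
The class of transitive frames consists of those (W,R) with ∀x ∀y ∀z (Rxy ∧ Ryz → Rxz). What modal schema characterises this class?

□q → □□q

This is transitivity; the standard corresponding axiom is 4: □q → □□q.
Suppose □q→□□q is valid. Take Rxy, Ryz and set V(q)={w : Rxw}. Then □q at x, so □□q at x, so □q at y, so q at z, i.e. Rxz.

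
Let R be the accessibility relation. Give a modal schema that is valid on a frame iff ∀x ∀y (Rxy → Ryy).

□(□p → p)

The condition is shift-reflexivity. The T□ schema □(□p → p) defines it.
Suppose □(□p→p) is valid. Take Rxy and set V(p)={w : Ryw}. Then at y, □p holds; since □(□p→p) at x, □p→p at y, so p at y, i.e. Ryy.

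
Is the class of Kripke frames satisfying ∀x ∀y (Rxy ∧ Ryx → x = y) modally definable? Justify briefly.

Any modally definable frame class is closed under surjective bounded morphisms.
The 6-cycle (worlds w0,w1,w2,w3,w4,w5 with w0→w1→w2→w3→w4→w5→w0) is antisymmetric. Sending even-indexed worlds to • and odd-indexed worlds to ∘ is a surjective bounded morphism onto the two-world frame with •↔∘, which is not antisymmetric.
So the class is not modally definable.

Not modally definable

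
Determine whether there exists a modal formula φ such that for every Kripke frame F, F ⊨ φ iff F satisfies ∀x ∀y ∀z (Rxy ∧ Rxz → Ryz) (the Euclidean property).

The condition is the Euclidean property. A defining modal formula is ◇r → □◇r.
Suppose ◇r→□◇r is valid. Take Rxy, Rxz and set V(r)={y}. Then ◇r at x, so □◇r at x, so ◇r at z, so some w with Rzw has r; w=y, i.e. Rzy. By symmetry of the argument, Ryz.

Definable; ◇r → □◇r defines it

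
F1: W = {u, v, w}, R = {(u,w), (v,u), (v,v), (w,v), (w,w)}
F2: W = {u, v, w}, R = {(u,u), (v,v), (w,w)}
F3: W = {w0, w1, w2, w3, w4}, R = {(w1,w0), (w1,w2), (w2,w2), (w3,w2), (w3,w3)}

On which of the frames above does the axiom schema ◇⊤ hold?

F1, F2

Frame correspondent (Sahlqvist): ∀x ∃y Rxy — i.e. seriality.
F1: holds.
F2: holds.
F3: fails — world w0 has no successor.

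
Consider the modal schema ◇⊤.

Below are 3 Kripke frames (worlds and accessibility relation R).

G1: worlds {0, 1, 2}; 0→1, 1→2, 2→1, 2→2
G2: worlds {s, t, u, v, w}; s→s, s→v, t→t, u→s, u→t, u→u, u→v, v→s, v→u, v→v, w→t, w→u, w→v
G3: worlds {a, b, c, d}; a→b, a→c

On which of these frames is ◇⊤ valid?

G1, G2

Frame correspondent (Sahlqvist): ∀x ∃y Rxy — i.e. seriality.
G1: condition met.
G2: condition met.
G3: fails — world b has no successor.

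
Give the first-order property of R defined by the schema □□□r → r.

This is a Sahlqvist (Geach-type) schema ◇^0□^3r → □^0◇^0r.
Minimal-valuation argument: fix x; take any y with xR^0y and any z with xR^0z. Set V(r) to the set of worlds R-reachable from y in exactly 3 steps. Then □^3r holds at y, so the antecedent holds at x; validity forces ◇^0r at z, giving a w with zR^0w and yR^3w.
First-order correspondent: ∀x ∃w (xR³w ∧ x = w).

∀x ∃w (xR³w ∧ x = w)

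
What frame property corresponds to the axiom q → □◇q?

symmetry

Suppose q→□◇q is valid. Take Rxy and set V(q)={x}. Then q at x, so □◇q at x, so ◇q at y, so some z with Ryz has q; z=x, i.e. Ryx.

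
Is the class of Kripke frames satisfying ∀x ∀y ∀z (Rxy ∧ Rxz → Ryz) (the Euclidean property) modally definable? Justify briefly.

Yes: it is the Euclidean property, defined by the 5 schema ◇r → □◇r.
Suppose ◇r→□◇r is valid. Take Rxy, Rxz and set V(r)={y}. Then ◇r at x, so □◇r at x, so ◇r at z, so some w with Rzw has r; w=y, i.e. Rzy. By symmetry of the argument, Ryz.

Yes, by ◇r → □◇r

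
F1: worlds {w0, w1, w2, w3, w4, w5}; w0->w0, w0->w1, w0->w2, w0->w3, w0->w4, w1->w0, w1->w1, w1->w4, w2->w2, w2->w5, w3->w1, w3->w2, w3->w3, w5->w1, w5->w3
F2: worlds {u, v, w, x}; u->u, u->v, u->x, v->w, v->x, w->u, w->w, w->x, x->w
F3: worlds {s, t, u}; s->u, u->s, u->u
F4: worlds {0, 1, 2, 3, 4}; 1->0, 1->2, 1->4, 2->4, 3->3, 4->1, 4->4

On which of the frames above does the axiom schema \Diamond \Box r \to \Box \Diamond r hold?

The schema corresponds to convergence: \forall x \forall y \forall z (Rxy \wedge Rxz \to \exists w (Ryw \wedge Rzw)).
F1: fails — Rw0w4 and Rw0w4 but w4 and w4 have no common successor.
F2: fails — Ruu and Rux but u and x have no common successor.
F3: holds.
F4: fails — R10 and R10 but 0 and 0 have no common successor.

F3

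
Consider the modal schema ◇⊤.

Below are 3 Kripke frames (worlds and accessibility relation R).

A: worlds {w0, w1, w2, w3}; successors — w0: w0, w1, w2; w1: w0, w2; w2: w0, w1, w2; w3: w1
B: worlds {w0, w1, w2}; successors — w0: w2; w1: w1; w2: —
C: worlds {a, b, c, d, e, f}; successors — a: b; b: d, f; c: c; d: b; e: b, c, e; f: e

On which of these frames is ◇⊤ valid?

A, C

The schema corresponds to seriality: ∀x ∃y Rxy.
A: ✓.
B: fails — world w2 has no successor.
C: ✓.
Valid on: A, C.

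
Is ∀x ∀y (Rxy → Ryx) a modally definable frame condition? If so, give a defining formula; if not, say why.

Yes, by p → □◇p

This is a Sahlqvist condition; the B axiom p → □◇p defines it.
Suppose p→□◇p is valid. Take Rxy and set V(p)={x}. Then p at x, so □◇p at x, so ◇p at y, so some z with Ryz has p; z=x, i.e. Ryx.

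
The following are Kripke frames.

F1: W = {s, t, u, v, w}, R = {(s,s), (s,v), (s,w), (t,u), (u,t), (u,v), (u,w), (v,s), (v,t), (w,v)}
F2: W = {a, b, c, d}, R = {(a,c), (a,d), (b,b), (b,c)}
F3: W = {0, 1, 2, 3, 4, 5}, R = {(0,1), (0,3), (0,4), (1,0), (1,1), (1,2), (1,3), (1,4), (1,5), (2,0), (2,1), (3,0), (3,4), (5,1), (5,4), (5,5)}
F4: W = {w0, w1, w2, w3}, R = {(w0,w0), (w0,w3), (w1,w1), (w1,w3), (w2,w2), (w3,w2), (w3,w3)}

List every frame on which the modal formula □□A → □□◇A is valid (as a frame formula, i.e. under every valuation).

The schema corresponds to a generalized confluence (Geach) condition: ∀x ∀z (xR²z → ∃w (xR²w ∧ zRw)).
F1: fails — sR²t but no w* with sR²w* and tRw*.
F2: fails — bR²c but no w with bR²w and cRw.
F3: fails — 0R²4 but no w with 0R²w and 4Rw.
F4: satisfies the condition.

F4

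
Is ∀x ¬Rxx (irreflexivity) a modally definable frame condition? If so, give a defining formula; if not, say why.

If a class were modally definable it would be closed under surjective bounded morphisms (Goldblatt–Thomason).
The 4-cycle (worlds s,t,u,v with s→t→u→v→s) is irreflexive, and the map sending every world to a single reflexive point • is a surjective bounded morphism (forth: every edge maps to (•,•); back: every world has a successor). So any modal formula valid on the 4-cycle is also valid on the reflexive point, which is not irreflexive.
So no modal formula (or set of formulas) defines exactly the irreflexive frames.

No — not modally definable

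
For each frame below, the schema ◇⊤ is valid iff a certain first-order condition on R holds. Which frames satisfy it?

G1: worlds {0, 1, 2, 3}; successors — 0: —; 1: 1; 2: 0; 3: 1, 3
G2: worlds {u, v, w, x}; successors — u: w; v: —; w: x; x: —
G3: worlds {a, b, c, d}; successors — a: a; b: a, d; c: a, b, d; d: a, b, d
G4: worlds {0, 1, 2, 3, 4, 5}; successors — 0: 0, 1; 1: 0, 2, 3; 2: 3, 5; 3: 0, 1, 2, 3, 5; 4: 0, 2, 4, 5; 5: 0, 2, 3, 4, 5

G3, G4

The schema corresponds to seriality: ∀x ∃y Rxy.
G1: fails — world 0 has no successor.
G2: fails — world v has no successor.
G3: holds.
G4: holds.
Valid on: G3, G4.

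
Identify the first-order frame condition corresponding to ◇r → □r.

partial functionality: ∀x ∀y ∀z (Rxy ∧ Rxz → y = z)

Suppose ◇r→□r is valid. Take Rxy, Rxz and set V(r)={y}. Then ◇r at x, so □r at x, so r at z, i.e. z=y.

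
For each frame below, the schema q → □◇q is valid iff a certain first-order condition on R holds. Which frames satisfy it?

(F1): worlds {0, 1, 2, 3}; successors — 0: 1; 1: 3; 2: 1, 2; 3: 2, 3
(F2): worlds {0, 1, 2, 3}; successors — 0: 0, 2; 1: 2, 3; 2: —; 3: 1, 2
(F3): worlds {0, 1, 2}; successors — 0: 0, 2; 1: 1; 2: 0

(F3)

This is the axiom for symmetry; its first-order frame correspondent is ∀x ∀y (Rxy → Ryx).
(F1): fails — R32 but not R23.
(F2): fails — R32 but not R23.
(F3): holds.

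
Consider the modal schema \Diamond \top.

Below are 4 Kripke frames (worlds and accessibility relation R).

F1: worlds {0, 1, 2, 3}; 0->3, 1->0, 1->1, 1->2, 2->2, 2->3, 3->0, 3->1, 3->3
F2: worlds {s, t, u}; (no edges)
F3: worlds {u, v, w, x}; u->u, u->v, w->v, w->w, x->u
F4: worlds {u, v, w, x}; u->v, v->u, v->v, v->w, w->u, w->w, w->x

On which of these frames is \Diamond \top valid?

F1

The schema corresponds to seriality: \forall x \exists y Rxy.
F1: satisfies the condition.
F2: fails — world s has no successor.
F3: fails — world v has no successor.
F4: fails — world x has no successor.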